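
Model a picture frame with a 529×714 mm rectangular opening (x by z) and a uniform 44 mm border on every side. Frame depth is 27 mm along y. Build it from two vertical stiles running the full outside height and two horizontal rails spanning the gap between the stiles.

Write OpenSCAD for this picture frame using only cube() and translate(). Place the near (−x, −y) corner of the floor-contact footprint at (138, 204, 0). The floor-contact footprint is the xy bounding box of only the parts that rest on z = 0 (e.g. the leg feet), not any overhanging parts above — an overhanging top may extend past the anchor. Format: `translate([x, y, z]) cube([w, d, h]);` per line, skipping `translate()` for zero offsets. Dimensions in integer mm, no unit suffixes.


translate([138, 204, 0]) cube([44, 27, 802]);
translate([711, 204, 0]) cube([44, 27, 802]);
translate([182, 204, 0]) cube([529, 27, 44]);
translate([182, 204, 758]) cube([529, 27, 44]);


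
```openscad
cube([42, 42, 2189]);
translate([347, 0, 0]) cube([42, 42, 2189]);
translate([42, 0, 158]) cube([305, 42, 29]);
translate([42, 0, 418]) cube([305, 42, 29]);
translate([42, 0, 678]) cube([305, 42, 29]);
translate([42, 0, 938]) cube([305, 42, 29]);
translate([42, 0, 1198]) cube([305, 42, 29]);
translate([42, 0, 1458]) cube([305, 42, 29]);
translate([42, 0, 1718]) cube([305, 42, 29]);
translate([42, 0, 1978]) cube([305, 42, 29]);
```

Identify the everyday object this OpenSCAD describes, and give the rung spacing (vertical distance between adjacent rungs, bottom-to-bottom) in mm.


A ladder. The rung spacing is 260 mm.

Two tall 42×42 posts with 8 short bars between them — a ladder. Adjacent rungs sit at z = 158 and z = 418, so the spacing is 418 − 158 = 260 mm.


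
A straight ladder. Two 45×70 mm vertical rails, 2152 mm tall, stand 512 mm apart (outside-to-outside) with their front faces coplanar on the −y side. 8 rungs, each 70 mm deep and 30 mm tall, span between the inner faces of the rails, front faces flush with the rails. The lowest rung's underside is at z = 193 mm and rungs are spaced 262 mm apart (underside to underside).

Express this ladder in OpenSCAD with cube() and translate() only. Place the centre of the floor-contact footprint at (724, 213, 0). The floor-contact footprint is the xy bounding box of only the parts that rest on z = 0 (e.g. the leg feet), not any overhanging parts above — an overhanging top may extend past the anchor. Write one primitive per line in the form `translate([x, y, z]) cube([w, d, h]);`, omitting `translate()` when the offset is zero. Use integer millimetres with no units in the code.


translate([468, 178, 0]) cube([45, 70, 2152]);
translate([935, 178, 0]) cube([45, 70, 2152]);
translate([513, 178, 193]) cube([422, 70, 30]);
translate([513, 178, 455]) cube([422, 70, 30]);
translate([513, 178, 717]) cube([422, 70, 30]);
translate([513, 178, 979]) cube([422, 70, 30]);
translate([513, 178, 1241]) cube([422, 70, 30]);
translate([513, 178, 1503]) cube([422, 70, 30]);
translate([513, 178, 1765]) cube([422, 70, 30]);
translate([513, 178, 2027]) cube([422, 70, 30]);


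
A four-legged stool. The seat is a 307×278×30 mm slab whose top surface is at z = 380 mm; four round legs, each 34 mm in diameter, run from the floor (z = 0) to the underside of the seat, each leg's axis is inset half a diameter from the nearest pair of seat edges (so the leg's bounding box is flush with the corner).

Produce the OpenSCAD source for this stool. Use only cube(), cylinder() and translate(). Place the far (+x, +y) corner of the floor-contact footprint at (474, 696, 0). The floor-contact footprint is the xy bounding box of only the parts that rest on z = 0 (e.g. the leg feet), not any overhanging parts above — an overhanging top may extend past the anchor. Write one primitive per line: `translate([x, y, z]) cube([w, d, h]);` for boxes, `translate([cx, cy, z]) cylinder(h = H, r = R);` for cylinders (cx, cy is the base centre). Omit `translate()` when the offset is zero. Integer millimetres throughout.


translate([167, 418, 350]) cube([307, 278, 30]);
translate([184, 435, 0]) cylinder(h = 350, r = 17);
translate([457, 435, 0]) cylinder(h = 350, r = 17);
translate([184, 679, 0]) cylinder(h = 350, r = 17);
translate([457, 679, 0]) cylinder(h = 350, r = 17);


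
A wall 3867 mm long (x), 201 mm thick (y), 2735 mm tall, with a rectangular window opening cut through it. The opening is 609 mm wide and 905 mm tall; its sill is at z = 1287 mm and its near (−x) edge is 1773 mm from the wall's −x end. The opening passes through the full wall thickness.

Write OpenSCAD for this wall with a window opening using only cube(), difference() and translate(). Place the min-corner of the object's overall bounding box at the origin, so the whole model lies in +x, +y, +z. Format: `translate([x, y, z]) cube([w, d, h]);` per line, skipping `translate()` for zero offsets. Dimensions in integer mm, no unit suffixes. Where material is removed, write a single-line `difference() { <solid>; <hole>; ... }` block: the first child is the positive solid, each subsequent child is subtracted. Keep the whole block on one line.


difference() { cube([3867, 201, 2735]); translate([1773, 0, 1287]) cube([609, 201, 905]); }


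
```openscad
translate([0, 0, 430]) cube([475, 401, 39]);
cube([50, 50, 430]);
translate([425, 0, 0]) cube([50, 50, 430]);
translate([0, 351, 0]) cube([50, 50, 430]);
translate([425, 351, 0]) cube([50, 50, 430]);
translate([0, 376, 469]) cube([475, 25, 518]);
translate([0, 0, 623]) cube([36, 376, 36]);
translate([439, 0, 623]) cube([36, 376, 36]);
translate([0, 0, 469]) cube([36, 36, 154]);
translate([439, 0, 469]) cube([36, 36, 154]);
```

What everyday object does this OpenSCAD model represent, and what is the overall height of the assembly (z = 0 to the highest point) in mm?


A chair. The overall height is 987 mm.

A slab on four corner posts with a tall panel at the back — a chair. The seat slab sits at z = 430 with thickness 39, and the 518 mm backrest starts at the seat top, so the overall height is 430 + 39 + 518 = 987 mm.


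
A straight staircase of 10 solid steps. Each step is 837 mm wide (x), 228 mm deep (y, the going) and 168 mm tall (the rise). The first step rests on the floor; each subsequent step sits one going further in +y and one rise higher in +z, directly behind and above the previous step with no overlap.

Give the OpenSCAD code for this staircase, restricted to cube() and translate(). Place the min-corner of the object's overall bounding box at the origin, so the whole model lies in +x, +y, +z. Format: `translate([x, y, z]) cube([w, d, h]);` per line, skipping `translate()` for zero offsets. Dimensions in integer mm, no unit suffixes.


cube([837, 228, 168]);
translate([0, 228, 168]) cube([837, 228, 168]);
translate([0, 456, 336]) cube([837, 228, 168]);
translate([0, 684, 504]) cube([837, 228, 168]);
translate([0, 912, 672]) cube([837, 228, 168]);
translate([0, 1140, 840]) cube([837, 228, 168]);
translate([0, 1368, 1008]) cube([837, 228, 168]);
translate([0, 1596, 1176]) cube([837, 228, 168]);
translate([0, 1824, 1344]) cube([837, 228, 168]);
translate([0, 2052, 1512]) cube([837, 228, 168]);


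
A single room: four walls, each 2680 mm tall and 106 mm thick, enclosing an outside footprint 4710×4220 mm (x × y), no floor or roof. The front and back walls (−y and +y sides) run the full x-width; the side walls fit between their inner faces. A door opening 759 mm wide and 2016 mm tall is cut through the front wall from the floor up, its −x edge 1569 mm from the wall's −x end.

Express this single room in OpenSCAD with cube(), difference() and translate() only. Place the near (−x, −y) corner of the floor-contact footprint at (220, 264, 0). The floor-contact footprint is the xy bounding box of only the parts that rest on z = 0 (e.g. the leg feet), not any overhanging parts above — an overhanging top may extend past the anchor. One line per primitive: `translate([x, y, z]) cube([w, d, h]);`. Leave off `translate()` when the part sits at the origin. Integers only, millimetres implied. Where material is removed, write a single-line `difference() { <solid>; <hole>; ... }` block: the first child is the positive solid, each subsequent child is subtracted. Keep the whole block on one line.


difference() { translate([220, 264, 0]) cube([4710, 106, 2680]); translate([1789, 264, 0]) cube([759, 106, 2016]); }
translate([220, 4378, 0]) cube([4710, 106, 2680]);
translate([220, 370, 0]) cube([106, 4008, 2680]);
translate([4824, 370, 0]) cube([106, 4008, 2680]);


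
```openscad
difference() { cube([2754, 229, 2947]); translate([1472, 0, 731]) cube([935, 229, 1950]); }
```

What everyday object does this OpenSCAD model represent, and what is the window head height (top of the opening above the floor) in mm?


A wall with a window opening. The window head height is 2681 mm.

A wall with a rectangular opening subtracted — a window. Sill at z = 731, opening 1950 mm tall, so the head is at 731 + 1950 = 2681 mm.


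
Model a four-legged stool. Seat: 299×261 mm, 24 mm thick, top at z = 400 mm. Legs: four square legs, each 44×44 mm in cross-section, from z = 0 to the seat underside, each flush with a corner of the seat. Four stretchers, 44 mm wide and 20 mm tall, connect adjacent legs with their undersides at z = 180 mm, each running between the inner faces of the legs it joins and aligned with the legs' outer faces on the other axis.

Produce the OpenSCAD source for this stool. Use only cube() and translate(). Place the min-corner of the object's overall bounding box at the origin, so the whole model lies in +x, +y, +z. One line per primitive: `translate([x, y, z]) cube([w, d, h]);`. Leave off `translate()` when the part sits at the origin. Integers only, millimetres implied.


translate([0, 0, 376]) cube([299, 261, 24]);
cube([44, 44, 376]);
translate([255, 0, 0]) cube([44, 44, 376]);
translate([0, 217, 0]) cube([44, 44, 376]);
translate([255, 217, 0]) cube([44, 44, 376]);
translate([44, 0, 180]) cube([211, 44, 20]);
translate([44, 217, 180]) cube([211, 44, 20]);
translate([0, 44, 180]) cube([44, 173, 20]);
translate([255, 44, 180]) cube([44, 173, 20]);


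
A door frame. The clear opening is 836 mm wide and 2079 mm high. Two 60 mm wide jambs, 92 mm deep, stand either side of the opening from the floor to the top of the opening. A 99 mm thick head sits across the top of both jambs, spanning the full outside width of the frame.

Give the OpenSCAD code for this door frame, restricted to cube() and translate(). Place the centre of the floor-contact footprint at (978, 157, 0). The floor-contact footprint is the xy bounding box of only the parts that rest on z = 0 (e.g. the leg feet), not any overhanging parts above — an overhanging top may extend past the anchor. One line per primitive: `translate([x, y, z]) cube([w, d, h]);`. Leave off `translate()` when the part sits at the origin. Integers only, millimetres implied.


translate([500, 111, 0]) cube([60, 92, 2079]);
translate([1396, 111, 0]) cube([60, 92, 2079]);
translate([500, 111, 2079]) cube([956, 92, 99]);


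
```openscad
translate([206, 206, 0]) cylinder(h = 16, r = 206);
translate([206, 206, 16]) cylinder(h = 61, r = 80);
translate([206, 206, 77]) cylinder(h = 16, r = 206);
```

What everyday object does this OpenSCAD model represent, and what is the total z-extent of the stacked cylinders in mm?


A spool. The overall height is 93 mm.

Three coaxial cylinders, large–small–large — a spool. Two 16 mm flanges and a 61 mm core give 16 + 61 + 16 = 93 mm.


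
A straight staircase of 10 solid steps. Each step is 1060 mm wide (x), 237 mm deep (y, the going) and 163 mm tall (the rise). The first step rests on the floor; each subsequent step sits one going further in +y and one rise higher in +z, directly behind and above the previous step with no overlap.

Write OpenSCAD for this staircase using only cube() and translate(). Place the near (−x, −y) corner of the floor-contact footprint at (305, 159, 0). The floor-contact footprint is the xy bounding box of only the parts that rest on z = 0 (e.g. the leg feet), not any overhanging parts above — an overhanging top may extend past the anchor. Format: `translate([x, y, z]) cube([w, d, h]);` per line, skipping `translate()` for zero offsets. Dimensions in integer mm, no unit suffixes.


translate([305, 159, 0]) cube([1060, 237, 163]);
translate([305, 396, 163]) cube([1060, 237, 163]);
translate([305, 633, 326]) cube([1060, 237, 163]);
translate([305, 870, 489]) cube([1060, 237, 163]);
translate([305, 1107, 652]) cube([1060, 237, 163]);
translate([305, 1344, 815]) cube([1060, 237, 163]);
translate([305, 1581, 978]) cube([1060, 237, 163]);
translate([305, 1818, 1141]) cube([1060, 237, 163]);
translate([305, 2055, 1304]) cube([1060, 237, 163]);
translate([305, 2292, 1467]) cube([1060, 237, 163]);


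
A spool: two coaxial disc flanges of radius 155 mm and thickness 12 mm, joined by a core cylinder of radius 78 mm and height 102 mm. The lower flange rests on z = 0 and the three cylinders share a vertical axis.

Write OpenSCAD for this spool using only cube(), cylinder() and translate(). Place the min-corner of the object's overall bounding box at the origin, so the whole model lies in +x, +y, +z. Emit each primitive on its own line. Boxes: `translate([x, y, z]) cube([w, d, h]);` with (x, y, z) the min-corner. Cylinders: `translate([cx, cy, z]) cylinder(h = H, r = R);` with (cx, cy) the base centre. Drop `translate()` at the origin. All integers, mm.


translate([155, 155, 0]) cylinder(h = 12, r = 155);
translate([155, 155, 12]) cylinder(h = 102, r = 78);
translate([155, 155, 114]) cylinder(h = 12, r = 155);


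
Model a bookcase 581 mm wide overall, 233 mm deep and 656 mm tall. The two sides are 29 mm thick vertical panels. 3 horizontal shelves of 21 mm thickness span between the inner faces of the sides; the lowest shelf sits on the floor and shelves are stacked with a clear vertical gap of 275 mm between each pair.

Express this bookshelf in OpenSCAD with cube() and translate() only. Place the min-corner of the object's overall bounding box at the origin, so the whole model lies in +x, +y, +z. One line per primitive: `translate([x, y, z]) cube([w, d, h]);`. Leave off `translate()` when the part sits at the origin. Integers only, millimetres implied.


cube([29, 233, 656]);
translate([552, 0, 0]) cube([29, 233, 656]);
translate([29, 0, 0]) cube([523, 233, 21]);
translate([29, 0, 296]) cube([523, 233, 21]);
translate([29, 0, 592]) cube([523, 233, 21]);


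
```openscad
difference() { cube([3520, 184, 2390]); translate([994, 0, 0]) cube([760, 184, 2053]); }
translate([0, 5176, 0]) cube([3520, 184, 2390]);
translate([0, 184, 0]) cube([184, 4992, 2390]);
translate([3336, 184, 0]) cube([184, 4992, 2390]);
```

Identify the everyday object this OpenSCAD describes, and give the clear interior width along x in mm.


A single room. The interior width is 3152 mm.

Four walls enclosing a rectangle with a door in the front wall — a room. Outside width 3520 minus two 184 mm walls gives 3152 mm.


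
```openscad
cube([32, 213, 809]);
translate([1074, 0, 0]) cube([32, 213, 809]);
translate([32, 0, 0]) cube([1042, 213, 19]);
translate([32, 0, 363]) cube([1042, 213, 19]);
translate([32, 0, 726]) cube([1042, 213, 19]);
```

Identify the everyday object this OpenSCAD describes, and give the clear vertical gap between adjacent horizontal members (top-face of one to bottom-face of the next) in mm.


A bookshelf. The clear shelf gap is 344 mm.

Two tall side panels with 3 horizontal boards between them — a bookshelf. The first two shelf undersides are at z = 0 and z = 363; with shelf thickness 19, the clear gap is 363 − 0 − 19 = 344 mm.


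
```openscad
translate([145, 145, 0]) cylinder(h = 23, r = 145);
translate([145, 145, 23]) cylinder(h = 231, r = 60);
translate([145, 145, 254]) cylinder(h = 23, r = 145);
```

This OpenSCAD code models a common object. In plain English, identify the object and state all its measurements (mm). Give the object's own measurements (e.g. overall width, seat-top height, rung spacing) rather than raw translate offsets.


A spool: two coaxial disc flanges of radius 145 mm and thickness 23 mm, joined by a core cylinder of radius 60 mm and height 231 mm. The lower flange rests on z = 0 and the three cylinders share a vertical axis.


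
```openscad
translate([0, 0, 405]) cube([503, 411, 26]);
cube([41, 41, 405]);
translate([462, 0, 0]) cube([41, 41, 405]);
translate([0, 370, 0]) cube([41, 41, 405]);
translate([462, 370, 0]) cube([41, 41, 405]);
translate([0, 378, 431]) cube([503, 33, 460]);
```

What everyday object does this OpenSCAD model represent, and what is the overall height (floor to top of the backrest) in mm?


A chair. The overall height is 891 mm.

A slab on four corner posts with a tall panel at the back — a chair. The seat slab sits at z = 405 with thickness 26, and the 460 mm backrest starts at the seat top, so the overall height is 405 + 26 + 460 = 891 mm.


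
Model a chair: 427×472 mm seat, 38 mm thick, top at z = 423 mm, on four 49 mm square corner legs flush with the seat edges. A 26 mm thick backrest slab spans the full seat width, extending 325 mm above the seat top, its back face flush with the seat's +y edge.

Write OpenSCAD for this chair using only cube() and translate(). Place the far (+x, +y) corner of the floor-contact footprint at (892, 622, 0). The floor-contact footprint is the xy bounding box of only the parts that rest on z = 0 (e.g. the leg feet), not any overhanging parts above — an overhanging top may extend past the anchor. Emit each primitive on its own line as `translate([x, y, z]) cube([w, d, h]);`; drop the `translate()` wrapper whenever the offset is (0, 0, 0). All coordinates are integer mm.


translate([465, 150, 385]) cube([427, 472, 38]);
translate([465, 150, 0]) cube([49, 49, 385]);
translate([843, 150, 0]) cube([49, 49, 385]);
translate([465, 573, 0]) cube([49, 49, 385]);
translate([843, 573, 0]) cube([49, 49, 385]);
translate([465, 596, 423]) cube([427, 26, 325]);


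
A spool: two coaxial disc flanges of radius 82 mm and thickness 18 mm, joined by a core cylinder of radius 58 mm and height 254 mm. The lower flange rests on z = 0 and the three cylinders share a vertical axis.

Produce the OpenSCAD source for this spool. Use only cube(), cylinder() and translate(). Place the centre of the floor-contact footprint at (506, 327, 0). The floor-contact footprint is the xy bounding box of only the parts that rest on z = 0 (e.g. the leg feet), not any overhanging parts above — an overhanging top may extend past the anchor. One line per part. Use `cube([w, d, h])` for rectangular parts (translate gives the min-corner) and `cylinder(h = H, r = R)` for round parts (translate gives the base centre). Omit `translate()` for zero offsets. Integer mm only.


translate([506, 327, 0]) cylinder(h = 18, r = 82);
translate([506, 327, 18]) cylinder(h = 254, r = 58);
translate([506, 327, 272]) cylinder(h = 18, r = 82);


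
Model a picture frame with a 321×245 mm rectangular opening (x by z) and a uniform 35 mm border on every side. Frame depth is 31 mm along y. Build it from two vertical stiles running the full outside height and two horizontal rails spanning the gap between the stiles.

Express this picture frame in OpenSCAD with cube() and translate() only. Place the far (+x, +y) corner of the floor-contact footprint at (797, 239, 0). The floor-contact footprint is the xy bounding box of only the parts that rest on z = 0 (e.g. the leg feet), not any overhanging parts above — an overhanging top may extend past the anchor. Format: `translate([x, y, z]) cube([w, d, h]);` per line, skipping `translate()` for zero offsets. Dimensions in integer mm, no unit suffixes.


translate([406, 208, 0]) cube([35, 31, 315]);
translate([762, 208, 0]) cube([35, 31, 315]);
translate([441, 208, 0]) cube([321, 31, 35]);
translate([441, 208, 280]) cube([321, 31, 35]);


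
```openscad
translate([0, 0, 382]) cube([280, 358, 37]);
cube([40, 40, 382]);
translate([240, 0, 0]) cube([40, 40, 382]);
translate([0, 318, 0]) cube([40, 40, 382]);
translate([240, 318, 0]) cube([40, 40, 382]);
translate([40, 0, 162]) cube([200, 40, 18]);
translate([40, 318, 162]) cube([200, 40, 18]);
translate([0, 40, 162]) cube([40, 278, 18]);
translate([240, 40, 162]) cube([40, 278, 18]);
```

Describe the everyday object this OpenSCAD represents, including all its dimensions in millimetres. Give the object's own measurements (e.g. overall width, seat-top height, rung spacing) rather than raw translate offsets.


A simple wooden stool: a rectangular seat 280 mm (x) by 358 mm (y), 37 mm thick, top face at z = 419 mm, on four square legs, each 40×40 mm in cross-section. The legs rest on z = 0, each flush with a corner of the seat. Four stretchers, 40 mm wide and 18 mm tall, connect adjacent legs with their undersides at z = 162 mm, each running between the inner faces of the legs it joins and aligned with the legs' outer faces on the other axis.


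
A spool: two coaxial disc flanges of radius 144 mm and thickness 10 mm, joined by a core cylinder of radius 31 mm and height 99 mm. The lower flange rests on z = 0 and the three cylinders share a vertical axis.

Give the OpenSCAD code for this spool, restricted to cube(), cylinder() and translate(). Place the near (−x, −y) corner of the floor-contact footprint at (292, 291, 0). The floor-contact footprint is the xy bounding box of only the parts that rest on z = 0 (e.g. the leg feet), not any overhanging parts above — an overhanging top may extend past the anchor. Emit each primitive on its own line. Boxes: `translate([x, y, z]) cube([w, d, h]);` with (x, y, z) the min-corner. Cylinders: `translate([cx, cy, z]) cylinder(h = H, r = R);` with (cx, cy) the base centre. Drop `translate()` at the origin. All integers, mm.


translate([436, 435, 0]) cylinder(h = 10, r = 144);
translate([436, 435, 10]) cylinder(h = 99, r = 31);
translate([436, 435, 109]) cylinder(h = 10, r = 144);


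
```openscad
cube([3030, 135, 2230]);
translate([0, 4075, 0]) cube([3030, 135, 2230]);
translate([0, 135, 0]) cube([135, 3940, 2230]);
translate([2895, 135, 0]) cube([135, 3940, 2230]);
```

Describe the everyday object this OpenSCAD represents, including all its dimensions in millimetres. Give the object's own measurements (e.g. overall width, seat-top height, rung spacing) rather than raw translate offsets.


The wall frame of a small rectangular building: four walls, each 2230 mm tall and 135 mm thick, enclosing a footprint 3030 mm (x) by 4210 mm (y) outside-to-outside, with no floor or roof. The front and back walls (the −y and +y sides) span the full width; the two side walls fit between them.


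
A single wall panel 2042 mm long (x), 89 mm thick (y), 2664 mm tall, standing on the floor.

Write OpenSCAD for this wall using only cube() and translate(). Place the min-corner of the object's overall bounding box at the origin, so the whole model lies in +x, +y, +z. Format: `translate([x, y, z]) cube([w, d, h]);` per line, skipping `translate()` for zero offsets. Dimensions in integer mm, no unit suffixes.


cube([2042, 89, 2664]);


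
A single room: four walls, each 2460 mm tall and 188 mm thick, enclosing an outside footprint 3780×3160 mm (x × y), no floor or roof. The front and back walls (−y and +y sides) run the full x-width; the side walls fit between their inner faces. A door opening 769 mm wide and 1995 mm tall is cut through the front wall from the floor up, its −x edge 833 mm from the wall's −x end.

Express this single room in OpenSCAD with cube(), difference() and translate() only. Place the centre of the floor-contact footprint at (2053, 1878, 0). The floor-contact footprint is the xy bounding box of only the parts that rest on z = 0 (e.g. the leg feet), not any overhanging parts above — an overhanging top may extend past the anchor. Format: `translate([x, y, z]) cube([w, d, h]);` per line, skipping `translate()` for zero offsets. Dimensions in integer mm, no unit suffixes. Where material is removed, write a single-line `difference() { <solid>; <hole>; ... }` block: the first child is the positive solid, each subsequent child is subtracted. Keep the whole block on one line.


difference() { translate([163, 298, 0]) cube([3780, 188, 2460]); translate([996, 298, 0]) cube([769, 188, 1995]); }
translate([163, 3270, 0]) cube([3780, 188, 2460]);
translate([163, 486, 0]) cube([188, 2784, 2460]);
translate([3755, 486, 0]) cube([188, 2784, 2460]);


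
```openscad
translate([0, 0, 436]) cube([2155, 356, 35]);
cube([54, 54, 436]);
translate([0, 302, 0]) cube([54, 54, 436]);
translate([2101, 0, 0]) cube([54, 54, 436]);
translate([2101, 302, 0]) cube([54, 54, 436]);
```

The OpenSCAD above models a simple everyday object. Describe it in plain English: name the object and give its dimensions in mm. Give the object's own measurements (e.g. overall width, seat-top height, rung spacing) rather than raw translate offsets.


A bench: a 2155×356 mm seat slab, 35 mm thick, top at z = 471 mm, on four 54×54 mm square legs flush with the seat corners and standing on z = 0.


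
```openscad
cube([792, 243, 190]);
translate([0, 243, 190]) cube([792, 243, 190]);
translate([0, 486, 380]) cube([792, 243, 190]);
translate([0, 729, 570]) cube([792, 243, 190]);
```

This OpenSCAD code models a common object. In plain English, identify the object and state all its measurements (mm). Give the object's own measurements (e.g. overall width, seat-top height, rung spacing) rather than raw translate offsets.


A straight staircase of 4 solid steps. Each step is 792 mm wide (x), 243 mm deep (y, the going) and 190 mm tall (the rise). The first step rests on the floor; each subsequent step sits one going further in +y and one rise higher in +z, directly behind and above the previous step with no overlap.


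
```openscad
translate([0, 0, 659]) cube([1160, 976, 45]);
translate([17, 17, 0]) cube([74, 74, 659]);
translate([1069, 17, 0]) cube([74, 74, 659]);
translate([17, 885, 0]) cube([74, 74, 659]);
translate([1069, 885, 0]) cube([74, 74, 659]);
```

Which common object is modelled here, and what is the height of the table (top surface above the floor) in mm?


A table. The table height is 704 mm.

A 1160×976×45 slab sits at z = 659 on four 74 mm square posts — a table. The top surface is at 659 + 45 = 704 mm.


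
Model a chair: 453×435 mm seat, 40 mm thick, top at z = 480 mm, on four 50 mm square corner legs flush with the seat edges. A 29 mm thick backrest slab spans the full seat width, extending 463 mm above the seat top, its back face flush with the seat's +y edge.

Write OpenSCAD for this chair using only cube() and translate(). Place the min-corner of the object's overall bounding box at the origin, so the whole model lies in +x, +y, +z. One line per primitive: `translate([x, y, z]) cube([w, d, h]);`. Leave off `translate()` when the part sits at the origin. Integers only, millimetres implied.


translate([0, 0, 440]) cube([453, 435, 40]);
cube([50, 50, 440]);
translate([403, 0, 0]) cube([50, 50, 440]);
translate([0, 385, 0]) cube([50, 50, 440]);
translate([403, 385, 0]) cube([50, 50, 440]);
translate([0, 406, 480]) cube([453, 29, 463]);


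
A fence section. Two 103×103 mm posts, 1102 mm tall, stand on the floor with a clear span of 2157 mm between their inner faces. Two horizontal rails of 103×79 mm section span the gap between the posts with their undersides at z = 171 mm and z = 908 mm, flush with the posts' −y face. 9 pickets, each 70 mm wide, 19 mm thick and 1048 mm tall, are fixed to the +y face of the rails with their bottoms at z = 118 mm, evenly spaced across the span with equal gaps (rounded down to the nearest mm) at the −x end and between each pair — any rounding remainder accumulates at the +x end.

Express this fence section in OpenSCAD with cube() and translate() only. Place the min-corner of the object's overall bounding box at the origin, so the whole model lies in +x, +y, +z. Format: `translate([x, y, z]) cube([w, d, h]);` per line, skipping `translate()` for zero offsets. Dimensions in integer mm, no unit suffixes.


cube([103, 103, 1102]);
translate([2260, 0, 0]) cube([103, 103, 1102]);
translate([103, 0, 171]) cube([2157, 103, 79]);
translate([103, 0, 908]) cube([2157, 103, 79]);
translate([255, 103, 118]) cube([70, 19, 1048]);
translate([477, 103, 118]) cube([70, 19, 1048]);
translate([699, 103, 118]) cube([70, 19, 1048]);
translate([921, 103, 118]) cube([70, 19, 1048]);
translate([1143, 103, 118]) cube([70, 19, 1048]);
translate([1365, 103, 118]) cube([70, 19, 1048]);
translate([1587, 103, 118]) cube([70, 19, 1048]);
translate([1809, 103, 118]) cube([70, 19, 1048]);
translate([2031, 103, 118]) cube([70, 19, 1048]);


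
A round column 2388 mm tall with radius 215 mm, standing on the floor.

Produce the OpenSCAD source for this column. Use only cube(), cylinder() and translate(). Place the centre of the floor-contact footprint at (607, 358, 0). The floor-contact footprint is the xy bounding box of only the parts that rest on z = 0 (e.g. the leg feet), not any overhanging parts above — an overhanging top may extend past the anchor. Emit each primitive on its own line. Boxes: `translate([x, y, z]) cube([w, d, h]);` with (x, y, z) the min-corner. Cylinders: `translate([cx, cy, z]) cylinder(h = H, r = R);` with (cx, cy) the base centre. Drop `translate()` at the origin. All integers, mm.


translate([607, 358, 0]) cylinder(h = 2388, r = 215);


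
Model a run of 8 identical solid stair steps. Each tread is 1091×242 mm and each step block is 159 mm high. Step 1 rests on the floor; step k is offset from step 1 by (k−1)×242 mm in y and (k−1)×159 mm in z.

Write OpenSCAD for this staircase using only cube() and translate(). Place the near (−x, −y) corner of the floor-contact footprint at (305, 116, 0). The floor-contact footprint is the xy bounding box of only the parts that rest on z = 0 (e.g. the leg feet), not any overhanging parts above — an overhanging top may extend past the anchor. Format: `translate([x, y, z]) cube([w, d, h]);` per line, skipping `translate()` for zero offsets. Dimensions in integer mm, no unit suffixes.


translate([305, 116, 0]) cube([1091, 242, 159]);
translate([305, 358, 159]) cube([1091, 242, 159]);
translate([305, 600, 318]) cube([1091, 242, 159]);
translate([305, 842, 477]) cube([1091, 242, 159]);
translate([305, 1084, 636]) cube([1091, 242, 159]);
translate([305, 1326, 795]) cube([1091, 242, 159]);
translate([305, 1568, 954]) cube([1091, 242, 159]);
translate([305, 1810, 1113]) cube([1091, 242, 159]);


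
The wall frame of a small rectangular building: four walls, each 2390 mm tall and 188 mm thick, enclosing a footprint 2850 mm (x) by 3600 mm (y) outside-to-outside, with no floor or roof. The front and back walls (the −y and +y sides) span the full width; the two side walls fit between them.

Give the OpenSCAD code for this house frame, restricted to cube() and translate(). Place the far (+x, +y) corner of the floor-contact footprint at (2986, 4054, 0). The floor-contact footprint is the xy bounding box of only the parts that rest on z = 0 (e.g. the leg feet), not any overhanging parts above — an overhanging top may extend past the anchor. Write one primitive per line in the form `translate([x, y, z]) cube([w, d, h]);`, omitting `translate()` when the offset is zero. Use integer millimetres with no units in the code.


translate([136, 454, 0]) cube([2850, 188, 2390]);
translate([136, 3866, 0]) cube([2850, 188, 2390]);
translate([136, 642, 0]) cube([188, 3224, 2390]);
translate([2798, 642, 0]) cube([188, 3224, 2390]);


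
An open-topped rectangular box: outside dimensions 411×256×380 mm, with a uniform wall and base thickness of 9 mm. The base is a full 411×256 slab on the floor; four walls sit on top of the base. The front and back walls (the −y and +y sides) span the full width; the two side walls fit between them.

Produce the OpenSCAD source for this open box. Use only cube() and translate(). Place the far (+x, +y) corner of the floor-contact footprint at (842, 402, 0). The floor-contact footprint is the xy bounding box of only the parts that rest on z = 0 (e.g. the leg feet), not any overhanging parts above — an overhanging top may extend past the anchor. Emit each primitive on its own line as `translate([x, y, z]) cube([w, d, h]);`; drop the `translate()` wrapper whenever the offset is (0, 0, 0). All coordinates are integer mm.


translate([431, 146, 0]) cube([411, 256, 9]);
translate([431, 146, 9]) cube([411, 9, 371]);
translate([431, 393, 9]) cube([411, 9, 371]);
translate([431, 155, 9]) cube([9, 238, 371]);
translate([833, 155, 9]) cube([9, 238, 371]);


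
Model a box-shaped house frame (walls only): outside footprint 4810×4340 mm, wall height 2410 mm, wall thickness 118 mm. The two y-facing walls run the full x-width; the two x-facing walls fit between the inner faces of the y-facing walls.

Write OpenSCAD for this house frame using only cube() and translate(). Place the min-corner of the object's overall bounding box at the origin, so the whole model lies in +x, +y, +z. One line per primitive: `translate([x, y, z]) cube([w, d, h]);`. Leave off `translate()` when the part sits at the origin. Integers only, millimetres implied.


cube([4810, 118, 2410]);
translate([0, 4222, 0]) cube([4810, 118, 2410]);
translate([0, 118, 0]) cube([118, 4104, 2410]);
translate([4692, 118, 0]) cube([118, 4104, 2410]);


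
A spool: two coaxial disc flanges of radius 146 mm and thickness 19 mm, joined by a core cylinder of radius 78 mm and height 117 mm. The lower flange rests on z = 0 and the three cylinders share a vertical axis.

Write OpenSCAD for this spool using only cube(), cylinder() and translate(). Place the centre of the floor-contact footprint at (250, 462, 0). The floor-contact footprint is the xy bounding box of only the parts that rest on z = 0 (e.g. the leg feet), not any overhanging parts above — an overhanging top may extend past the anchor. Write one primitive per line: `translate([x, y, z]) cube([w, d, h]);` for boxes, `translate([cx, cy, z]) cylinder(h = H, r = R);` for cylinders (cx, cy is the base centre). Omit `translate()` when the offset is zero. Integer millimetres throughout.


translate([250, 462, 0]) cylinder(h = 19, r = 146);
translate([250, 462, 19]) cylinder(h = 117, r = 78);
translate([250, 462, 136]) cylinder(h = 19, r = 146);


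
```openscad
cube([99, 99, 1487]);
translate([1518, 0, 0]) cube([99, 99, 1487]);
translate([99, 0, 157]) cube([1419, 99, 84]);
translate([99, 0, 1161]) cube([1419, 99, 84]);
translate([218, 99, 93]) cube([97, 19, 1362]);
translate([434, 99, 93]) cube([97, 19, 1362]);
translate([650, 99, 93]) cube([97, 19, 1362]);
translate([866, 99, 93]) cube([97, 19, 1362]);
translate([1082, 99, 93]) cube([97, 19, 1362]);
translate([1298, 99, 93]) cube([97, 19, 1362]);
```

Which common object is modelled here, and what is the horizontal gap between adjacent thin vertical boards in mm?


A fence section. The picket gap is 119 mm.

Two posts, two rails, 6 pickets — a fence section. Span 1419 mm holds 6 pickets of 97 mm with 7 equal gaps: ⌊(1419 − 6·97) / 7⌋ = 119 mm.


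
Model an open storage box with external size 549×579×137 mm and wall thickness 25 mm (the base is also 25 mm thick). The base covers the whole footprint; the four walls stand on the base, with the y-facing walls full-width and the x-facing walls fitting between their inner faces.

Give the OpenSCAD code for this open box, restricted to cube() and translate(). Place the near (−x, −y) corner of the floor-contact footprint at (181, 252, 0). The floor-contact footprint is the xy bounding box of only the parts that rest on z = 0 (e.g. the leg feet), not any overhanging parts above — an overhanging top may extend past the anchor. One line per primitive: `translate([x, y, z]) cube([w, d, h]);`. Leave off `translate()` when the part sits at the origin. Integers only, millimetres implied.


translate([181, 252, 0]) cube([549, 579, 25]);
translate([181, 252, 25]) cube([549, 25, 112]);
translate([181, 806, 25]) cube([549, 25, 112]);
translate([181, 277, 25]) cube([25, 529, 112]);
translate([705, 277, 25]) cube([25, 529, 112]);


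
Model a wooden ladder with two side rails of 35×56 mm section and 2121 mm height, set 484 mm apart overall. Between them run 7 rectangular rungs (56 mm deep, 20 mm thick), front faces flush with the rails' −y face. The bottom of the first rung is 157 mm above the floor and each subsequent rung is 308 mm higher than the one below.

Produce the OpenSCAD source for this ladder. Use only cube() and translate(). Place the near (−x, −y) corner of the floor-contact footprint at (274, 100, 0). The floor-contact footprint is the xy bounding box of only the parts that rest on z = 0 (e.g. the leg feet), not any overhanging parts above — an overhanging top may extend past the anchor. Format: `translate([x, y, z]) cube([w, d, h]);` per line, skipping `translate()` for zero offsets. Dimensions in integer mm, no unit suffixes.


translate([274, 100, 0]) cube([35, 56, 2121]);
translate([723, 100, 0]) cube([35, 56, 2121]);
translate([309, 100, 157]) cube([414, 56, 20]);
translate([309, 100, 465]) cube([414, 56, 20]);
translate([309, 100, 773]) cube([414, 56, 20]);
translate([309, 100, 1081]) cube([414, 56, 20]);
translate([309, 100, 1389]) cube([414, 56, 20]);
translate([309, 100, 1697]) cube([414, 56, 20]);
translate([309, 100, 2005]) cube([414, 56, 20]);


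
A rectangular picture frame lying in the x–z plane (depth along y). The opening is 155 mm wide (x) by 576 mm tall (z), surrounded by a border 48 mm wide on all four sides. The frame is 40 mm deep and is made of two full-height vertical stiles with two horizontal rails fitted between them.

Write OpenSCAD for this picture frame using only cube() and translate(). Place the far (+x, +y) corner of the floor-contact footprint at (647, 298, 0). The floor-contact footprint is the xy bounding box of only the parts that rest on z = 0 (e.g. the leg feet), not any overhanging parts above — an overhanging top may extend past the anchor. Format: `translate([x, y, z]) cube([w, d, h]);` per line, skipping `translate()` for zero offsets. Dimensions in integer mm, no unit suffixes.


translate([396, 258, 0]) cube([48, 40, 672]);
translate([599, 258, 0]) cube([48, 40, 672]);
translate([444, 258, 0]) cube([155, 40, 48]);
translate([444, 258, 624]) cube([155, 40, 48]);


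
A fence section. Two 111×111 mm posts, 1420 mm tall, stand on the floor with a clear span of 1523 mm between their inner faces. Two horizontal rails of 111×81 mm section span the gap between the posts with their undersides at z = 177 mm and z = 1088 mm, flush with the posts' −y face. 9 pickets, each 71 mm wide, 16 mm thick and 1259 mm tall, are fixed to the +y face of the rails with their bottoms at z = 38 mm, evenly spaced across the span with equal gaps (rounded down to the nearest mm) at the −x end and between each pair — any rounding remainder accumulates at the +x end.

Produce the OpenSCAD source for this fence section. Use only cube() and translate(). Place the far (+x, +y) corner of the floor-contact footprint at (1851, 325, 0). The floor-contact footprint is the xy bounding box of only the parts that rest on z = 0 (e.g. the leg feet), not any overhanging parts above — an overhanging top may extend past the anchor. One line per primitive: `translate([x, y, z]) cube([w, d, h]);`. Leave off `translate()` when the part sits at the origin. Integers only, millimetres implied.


translate([106, 214, 0]) cube([111, 111, 1420]);
translate([1740, 214, 0]) cube([111, 111, 1420]);
translate([217, 214, 177]) cube([1523, 111, 81]);
translate([217, 214, 1088]) cube([1523, 111, 81]);
translate([305, 325, 38]) cube([71, 16, 1259]);
translate([464, 325, 38]) cube([71, 16, 1259]);
translate([623, 325, 38]) cube([71, 16, 1259]);
translate([782, 325, 38]) cube([71, 16, 1259]);
translate([941, 325, 38]) cube([71, 16, 1259]);
translate([1100, 325, 38]) cube([71, 16, 1259]);
translate([1259, 325, 38]) cube([71, 16, 1259]);
translate([1418, 325, 38]) cube([71, 16, 1259]);
translate([1577, 325, 38]) cube([71, 16, 1259]);
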